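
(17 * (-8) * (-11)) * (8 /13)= 11968/13 = 920.62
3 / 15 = 1/5 = 0.20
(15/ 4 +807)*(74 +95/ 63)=5142317/84 = 61218.06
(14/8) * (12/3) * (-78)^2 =42588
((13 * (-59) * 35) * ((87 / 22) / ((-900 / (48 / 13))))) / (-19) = -23954/1045 = -22.92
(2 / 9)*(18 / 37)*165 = 660/37 = 17.84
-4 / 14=-2/7 = -0.29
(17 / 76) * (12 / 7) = 51/133 = 0.38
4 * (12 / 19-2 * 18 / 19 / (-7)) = 480/133 = 3.61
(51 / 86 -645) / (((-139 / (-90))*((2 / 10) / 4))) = -49877100/5977 = -8344.84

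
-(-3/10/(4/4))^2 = -9/100 = -0.09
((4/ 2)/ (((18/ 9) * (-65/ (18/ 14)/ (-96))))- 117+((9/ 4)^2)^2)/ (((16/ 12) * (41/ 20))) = -31265163/955136 = -32.73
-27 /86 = -0.31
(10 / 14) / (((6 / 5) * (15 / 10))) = 25/63 = 0.40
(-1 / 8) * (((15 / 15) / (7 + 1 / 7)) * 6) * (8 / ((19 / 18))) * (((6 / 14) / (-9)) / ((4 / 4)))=18/475 = 0.04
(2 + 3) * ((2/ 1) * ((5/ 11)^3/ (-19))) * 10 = -12500/25289 = -0.49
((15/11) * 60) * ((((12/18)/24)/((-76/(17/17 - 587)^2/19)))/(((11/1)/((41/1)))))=-87995225/121 = -727233.26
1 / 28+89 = 2493/28 = 89.04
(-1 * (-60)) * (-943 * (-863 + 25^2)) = 13466040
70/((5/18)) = 252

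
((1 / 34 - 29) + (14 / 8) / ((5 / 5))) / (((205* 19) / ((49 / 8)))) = -90699/2118880 = -0.04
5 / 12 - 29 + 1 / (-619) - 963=-7365493/7428 = -991.58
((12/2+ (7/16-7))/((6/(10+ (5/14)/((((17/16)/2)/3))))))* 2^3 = -2145/238 = -9.01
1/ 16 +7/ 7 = 17/16 = 1.06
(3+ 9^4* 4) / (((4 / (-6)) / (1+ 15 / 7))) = -866151/7 = -123735.86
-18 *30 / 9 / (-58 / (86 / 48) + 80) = -645/512 = -1.26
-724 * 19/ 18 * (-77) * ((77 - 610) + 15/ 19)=-281861888/9 = -31317987.56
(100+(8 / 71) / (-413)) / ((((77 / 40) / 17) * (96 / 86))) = 487160330/615783 = 791.12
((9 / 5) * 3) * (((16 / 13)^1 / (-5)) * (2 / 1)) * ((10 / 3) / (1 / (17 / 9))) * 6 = -100.43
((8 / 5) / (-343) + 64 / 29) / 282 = 54764/7012635 = 0.01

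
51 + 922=973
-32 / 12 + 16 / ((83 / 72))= 11.21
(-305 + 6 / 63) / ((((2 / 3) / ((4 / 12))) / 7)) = -6403/6 = -1067.17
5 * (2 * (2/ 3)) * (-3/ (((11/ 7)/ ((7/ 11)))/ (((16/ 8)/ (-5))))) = 392/121 = 3.24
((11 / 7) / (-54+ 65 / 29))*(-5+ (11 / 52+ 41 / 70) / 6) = 0.15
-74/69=-1.07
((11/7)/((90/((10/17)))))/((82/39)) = 143/29274 = 0.00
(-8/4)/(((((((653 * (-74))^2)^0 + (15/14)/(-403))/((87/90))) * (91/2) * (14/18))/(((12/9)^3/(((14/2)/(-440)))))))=20252672/2481507 = 8.16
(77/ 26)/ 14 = 11/52 = 0.21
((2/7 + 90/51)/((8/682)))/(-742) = -20801/88298 = -0.24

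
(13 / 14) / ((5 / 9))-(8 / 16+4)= -99/35 = -2.83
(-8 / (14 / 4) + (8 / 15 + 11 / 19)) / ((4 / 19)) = -2341/420 = -5.57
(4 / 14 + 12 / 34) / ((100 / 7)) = 19/425 = 0.04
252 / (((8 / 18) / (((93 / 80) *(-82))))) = -2161971/40 = -54049.28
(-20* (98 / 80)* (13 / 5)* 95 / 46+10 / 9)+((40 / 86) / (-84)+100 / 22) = -345164957/2741508 = -125.90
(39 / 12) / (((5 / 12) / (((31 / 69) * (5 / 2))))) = 8.76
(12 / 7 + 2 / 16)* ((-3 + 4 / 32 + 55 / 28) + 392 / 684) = -332999/536256 = -0.62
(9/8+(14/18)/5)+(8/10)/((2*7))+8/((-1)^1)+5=-4189/2520 = -1.66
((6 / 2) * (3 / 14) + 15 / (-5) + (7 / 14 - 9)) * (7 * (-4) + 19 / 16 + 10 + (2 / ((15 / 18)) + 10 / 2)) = 14307/140 = 102.19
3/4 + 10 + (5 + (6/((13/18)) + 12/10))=6567/260 = 25.26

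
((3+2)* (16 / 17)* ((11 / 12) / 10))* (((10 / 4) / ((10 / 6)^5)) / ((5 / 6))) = 5346/53125 = 0.10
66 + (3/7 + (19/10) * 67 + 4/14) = 13581/70 = 194.01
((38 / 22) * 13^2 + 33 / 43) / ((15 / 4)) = 553744/7095 = 78.05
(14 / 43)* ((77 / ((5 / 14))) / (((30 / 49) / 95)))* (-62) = -435570212/645 = -675302.65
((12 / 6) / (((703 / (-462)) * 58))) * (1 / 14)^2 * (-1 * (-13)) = -429/285418 = 0.00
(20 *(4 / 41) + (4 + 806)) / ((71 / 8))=91.49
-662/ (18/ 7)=-2317/9 = -257.44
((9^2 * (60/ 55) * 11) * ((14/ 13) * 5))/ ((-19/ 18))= -4958.38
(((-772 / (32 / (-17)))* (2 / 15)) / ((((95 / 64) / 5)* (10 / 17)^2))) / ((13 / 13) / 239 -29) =-453243902/24688125 = -18.36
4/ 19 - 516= -9800/19 = -515.79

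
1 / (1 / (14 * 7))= 98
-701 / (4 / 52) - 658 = -9771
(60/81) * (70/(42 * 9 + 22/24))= 5600/40923 = 0.14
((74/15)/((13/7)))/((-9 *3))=-518/5265 = -0.10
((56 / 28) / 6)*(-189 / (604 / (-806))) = 25389/302 = 84.07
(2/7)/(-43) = -2/301 = -0.01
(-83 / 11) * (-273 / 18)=7553/66 = 114.44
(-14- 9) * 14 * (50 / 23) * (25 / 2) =-8750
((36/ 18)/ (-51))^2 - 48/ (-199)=125644/517599 = 0.24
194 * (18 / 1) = 3492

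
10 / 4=5/2 = 2.50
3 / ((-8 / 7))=-21/8 = -2.62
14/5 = 2.80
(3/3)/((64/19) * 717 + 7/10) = 190/459013 = 0.00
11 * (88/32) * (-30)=-1815/2 = -907.50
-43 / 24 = -1.79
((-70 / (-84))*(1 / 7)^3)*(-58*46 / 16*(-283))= 943805/8232 = 114.65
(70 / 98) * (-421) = -2105/7 = -300.71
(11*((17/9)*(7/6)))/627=119/3078 = 0.04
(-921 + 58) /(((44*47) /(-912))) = 196764/517 = 380.59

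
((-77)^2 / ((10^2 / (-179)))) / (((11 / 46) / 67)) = -148677221/50 = -2973544.42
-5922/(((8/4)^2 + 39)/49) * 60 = -17410680/43 = -404899.53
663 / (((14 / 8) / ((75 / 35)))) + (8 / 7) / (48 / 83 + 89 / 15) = 322566180/397243 = 812.01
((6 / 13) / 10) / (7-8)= -3/65 = -0.05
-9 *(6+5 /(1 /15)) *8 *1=-5832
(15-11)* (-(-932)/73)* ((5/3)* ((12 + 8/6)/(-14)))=-372800/4599 = -81.06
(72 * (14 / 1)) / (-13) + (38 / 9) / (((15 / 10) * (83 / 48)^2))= -20579408/268671 = -76.60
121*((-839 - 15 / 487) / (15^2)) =-49441568/109575 = -451.21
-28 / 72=-7/18 = -0.39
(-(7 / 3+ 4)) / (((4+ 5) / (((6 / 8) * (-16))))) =76/9 = 8.44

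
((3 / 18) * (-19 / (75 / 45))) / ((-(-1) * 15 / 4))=-0.51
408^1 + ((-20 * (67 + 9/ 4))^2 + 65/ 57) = 109362146/57 = 1918634.14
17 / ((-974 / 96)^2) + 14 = 3359534/237169 = 14.17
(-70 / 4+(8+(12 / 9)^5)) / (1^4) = -2569/486 = -5.29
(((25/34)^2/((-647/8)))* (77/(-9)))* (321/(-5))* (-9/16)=3089625/1495864 = 2.07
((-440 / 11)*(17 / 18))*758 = -257720/9 = -28635.56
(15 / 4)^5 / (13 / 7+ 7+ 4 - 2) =5315625/77824 = 68.30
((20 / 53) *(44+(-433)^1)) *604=-4699120/53 = -88662.64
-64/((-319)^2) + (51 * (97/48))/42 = 167760881/68383392 = 2.45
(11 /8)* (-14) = -77/4 = -19.25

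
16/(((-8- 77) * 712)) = -2/7565 = 0.00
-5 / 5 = -1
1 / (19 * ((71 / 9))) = 0.01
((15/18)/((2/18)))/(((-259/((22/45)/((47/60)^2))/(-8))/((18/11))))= 172800/572131 = 0.30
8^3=512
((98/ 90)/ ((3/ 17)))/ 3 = 833/405 = 2.06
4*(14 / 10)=28/5 = 5.60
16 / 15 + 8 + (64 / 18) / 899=366952/40455 = 9.07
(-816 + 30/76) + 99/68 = -1051881/1292 = -814.15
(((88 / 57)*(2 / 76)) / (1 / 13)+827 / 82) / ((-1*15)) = -188509/266418 = -0.71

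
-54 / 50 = -1.08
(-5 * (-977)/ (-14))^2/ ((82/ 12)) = 17817.24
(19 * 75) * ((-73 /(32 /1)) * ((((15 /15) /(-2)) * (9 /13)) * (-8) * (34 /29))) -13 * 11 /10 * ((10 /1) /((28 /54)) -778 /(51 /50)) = 41565701/538356 = 77.21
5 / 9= 0.56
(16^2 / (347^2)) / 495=256/59602455 = 0.00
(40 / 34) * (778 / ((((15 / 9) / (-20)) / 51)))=-560160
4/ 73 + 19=1391/73 = 19.05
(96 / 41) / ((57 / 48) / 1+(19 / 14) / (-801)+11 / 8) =8612352/9419135 = 0.91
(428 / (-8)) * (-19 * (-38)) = -38627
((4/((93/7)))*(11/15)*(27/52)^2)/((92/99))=617463/9639760 = 0.06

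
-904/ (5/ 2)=-1808/5 = -361.60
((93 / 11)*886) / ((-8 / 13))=-535587/44 = -12172.43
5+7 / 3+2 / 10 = 113/15 = 7.53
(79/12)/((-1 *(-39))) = 79/468 = 0.17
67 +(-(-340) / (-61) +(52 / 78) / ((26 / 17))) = 147170/2379 = 61.86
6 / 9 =2/3 = 0.67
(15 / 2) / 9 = 5/6 = 0.83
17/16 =1.06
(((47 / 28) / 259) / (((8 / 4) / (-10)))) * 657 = -154395/7252 = -21.29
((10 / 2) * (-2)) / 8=-5/4 = -1.25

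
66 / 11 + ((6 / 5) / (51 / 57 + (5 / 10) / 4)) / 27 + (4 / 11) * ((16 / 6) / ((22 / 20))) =6.93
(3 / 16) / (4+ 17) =1/112 = 0.01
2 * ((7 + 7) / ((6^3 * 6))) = 7/324 = 0.02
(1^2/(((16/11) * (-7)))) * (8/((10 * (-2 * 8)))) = 11/2240 = 0.00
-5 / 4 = -1.25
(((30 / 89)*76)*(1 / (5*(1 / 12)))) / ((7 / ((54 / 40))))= 36936/3115 = 11.86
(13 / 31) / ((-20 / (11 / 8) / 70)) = -1001/496 = -2.02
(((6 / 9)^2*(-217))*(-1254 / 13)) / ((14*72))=6479/702 = 9.23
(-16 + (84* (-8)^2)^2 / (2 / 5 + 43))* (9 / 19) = 185790096/589 = 315433.10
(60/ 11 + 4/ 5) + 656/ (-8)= -4166/55 = -75.75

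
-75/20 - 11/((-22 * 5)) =-3.65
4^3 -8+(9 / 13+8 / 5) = 3789/65 = 58.29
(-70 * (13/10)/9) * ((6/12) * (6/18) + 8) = -4459/54 = -82.57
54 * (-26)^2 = 36504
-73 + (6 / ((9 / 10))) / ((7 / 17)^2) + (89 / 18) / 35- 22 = -244927/4410 = -55.54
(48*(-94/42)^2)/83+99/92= 4459547/1122492 = 3.97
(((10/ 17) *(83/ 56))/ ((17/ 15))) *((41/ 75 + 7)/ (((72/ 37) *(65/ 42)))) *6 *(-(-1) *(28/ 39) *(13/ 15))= 6083651/845325 = 7.20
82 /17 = 4.82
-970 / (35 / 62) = -12028/7 = -1718.29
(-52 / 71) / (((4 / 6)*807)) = -26/19099 = 0.00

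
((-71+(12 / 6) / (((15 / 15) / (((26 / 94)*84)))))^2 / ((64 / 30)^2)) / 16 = 299117025/36192256 = 8.26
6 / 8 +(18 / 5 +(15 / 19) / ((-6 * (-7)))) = 11621/2660 = 4.37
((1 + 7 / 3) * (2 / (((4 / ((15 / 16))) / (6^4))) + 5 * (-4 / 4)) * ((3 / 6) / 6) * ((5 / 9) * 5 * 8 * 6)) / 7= 602500/189 = 3187.83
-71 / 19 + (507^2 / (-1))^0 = -52/19 = -2.74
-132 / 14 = -66/7 = -9.43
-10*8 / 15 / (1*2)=-8/3 = -2.67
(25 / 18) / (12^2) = 25/2592 = 0.01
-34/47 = -0.72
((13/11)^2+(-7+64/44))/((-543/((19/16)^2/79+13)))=66081523/664388736 = 0.10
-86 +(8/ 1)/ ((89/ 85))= -6974/89 = -78.36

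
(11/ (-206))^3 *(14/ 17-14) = 37268/18576359 = 0.00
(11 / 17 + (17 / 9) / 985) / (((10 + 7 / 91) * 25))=1271452/493558875 = 0.00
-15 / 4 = -3.75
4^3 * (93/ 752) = 372/47 = 7.91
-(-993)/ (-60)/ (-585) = 331/11700 = 0.03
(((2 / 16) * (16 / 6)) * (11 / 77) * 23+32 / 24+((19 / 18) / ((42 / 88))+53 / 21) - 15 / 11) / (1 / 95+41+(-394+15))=-1145605/66754611 = -0.02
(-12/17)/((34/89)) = -534/289 = -1.85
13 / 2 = 6.50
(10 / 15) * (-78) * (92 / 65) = -368/5 = -73.60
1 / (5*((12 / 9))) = 3/20 = 0.15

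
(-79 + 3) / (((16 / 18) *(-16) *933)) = 57/9952 = 0.01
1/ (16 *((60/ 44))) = 11/240 = 0.05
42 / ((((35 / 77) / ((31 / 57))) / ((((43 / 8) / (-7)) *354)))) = -2595351/190 = -13659.74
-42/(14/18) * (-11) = 594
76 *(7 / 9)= 59.11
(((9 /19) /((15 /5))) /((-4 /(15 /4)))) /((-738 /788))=985/6232 = 0.16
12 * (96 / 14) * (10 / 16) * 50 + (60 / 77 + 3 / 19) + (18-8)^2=3909671/1463 = 2672.37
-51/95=-0.54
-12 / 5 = -2.40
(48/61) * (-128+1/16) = -6141/61 = -100.67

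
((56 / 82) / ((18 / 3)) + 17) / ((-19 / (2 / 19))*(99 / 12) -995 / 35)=-117880/10452909 = -0.01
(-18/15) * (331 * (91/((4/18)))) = -813267/5 = -162653.40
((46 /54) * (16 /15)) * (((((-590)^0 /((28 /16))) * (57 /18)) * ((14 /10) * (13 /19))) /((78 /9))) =368/2025 = 0.18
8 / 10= 4/5 = 0.80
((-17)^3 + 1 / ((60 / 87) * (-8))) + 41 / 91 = -71529359/14560 = -4912.73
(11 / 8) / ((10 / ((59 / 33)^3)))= 205379/261360 = 0.79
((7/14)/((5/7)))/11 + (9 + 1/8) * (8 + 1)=36163/440 = 82.19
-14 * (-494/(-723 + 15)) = -1729/177 = -9.77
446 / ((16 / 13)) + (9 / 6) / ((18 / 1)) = 8699/24 = 362.46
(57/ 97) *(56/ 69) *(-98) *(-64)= 6673408/2231 = 2991.22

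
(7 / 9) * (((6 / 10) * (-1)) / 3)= -7/45 = -0.16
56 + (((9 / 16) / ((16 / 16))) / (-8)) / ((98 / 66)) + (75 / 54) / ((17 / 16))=54947455/959616 = 57.26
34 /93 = 0.37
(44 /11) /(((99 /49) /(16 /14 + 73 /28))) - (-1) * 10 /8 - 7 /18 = 3281/396 = 8.29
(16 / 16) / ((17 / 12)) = 12/17 = 0.71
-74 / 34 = -37/17 = -2.18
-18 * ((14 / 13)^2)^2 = -24.21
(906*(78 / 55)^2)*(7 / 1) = 12755.28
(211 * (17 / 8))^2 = 12866569/64 = 201040.14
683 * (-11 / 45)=-166.96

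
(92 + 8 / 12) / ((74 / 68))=9452/111 = 85.15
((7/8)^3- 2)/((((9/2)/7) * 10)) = -1589/7680 = -0.21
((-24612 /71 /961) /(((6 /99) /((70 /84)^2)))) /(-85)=112805/2319854 = 0.05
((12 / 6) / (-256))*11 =-11/128 = -0.09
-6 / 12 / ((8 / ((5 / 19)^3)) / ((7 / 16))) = -875/1755904 = 0.00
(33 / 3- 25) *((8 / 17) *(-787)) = 88144/17 = 5184.94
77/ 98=11/14 = 0.79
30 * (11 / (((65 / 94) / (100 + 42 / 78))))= 8108628/169 = 47980.05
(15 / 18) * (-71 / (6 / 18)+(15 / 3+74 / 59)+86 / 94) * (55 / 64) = -156961475/1064832 = -147.40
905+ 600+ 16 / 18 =13553/9 = 1505.89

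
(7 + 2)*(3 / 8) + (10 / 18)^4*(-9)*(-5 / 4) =25933/5832 = 4.45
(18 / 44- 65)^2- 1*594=1731745/484 = 3577.99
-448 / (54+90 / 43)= -7.99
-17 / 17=-1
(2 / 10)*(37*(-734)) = -27158/5 = -5431.60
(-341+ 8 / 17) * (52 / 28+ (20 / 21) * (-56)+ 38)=234041/51 = 4589.04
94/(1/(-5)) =-470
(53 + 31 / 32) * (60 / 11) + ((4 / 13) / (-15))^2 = 89549003/304200 = 294.38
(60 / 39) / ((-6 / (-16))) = 160/39 = 4.10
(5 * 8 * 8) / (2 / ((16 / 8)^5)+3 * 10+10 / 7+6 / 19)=136192/13537 = 10.06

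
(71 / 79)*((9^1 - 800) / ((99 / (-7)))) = 393127/7821 = 50.27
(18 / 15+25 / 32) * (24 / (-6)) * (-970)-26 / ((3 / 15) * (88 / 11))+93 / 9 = 23044/3 = 7681.33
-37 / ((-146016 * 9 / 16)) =37/82134 = 0.00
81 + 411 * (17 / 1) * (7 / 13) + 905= 61727/13 = 4748.23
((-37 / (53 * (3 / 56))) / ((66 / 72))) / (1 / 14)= -116032/583 = -199.03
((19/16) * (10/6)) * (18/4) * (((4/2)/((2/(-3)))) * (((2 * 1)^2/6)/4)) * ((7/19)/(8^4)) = -105/262144 = 0.00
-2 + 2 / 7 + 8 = 44/7 = 6.29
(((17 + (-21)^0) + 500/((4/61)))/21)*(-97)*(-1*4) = 2965484/21 = 141213.52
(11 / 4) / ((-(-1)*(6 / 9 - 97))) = -33/1156 = -0.03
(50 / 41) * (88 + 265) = 17650/41 = 430.49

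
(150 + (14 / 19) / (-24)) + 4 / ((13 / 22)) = 464573/2964 = 156.74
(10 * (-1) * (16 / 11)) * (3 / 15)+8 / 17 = -456/187 = -2.44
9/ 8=1.12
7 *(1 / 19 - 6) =-791/19 = -41.63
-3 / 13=-0.23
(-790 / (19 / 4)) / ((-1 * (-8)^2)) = 395/152 = 2.60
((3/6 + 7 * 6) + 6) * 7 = 679/2 = 339.50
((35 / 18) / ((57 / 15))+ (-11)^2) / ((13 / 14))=290899/2223 = 130.86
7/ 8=0.88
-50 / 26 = -25/13 = -1.92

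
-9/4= -2.25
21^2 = 441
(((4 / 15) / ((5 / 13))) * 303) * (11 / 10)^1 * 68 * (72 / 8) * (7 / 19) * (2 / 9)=27499472/2375 = 11578.73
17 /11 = 1.55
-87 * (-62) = 5394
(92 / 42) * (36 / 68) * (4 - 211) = -28566/119 = -240.05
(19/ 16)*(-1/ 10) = -19/160 = -0.12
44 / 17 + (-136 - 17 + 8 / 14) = -17831/119 = -149.84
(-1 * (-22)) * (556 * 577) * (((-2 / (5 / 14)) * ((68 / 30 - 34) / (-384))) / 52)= -734900089/11700 = -62811.97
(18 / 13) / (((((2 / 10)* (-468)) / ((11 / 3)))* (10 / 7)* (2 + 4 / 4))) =-77/6084 = -0.01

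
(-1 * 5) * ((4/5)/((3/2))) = -2.67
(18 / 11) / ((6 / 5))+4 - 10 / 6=122/33 = 3.70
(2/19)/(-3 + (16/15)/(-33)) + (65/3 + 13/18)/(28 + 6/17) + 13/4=247736168/61857711 = 4.00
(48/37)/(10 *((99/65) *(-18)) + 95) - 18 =-1551738/86173 = -18.01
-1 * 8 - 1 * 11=-19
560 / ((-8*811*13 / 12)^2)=1260/111154849 = 0.00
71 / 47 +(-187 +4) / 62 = -1.44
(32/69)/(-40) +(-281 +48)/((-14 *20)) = 15853/19320 = 0.82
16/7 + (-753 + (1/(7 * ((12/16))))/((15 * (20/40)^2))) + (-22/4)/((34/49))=-16248997/21420 = -758.59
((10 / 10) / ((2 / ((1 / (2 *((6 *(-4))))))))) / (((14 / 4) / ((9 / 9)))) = -1/336 = 0.00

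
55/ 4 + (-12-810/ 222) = -281/148 = -1.90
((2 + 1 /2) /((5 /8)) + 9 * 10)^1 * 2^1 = 188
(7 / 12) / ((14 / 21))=7/8 = 0.88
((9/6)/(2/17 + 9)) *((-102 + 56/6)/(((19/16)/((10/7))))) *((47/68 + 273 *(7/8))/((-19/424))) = 247766944/2527 = 98047.86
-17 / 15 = -1.13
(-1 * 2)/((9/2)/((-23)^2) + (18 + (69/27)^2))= -0.08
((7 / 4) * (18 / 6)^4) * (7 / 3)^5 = 117649/12 = 9804.08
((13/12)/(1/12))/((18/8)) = 52/9 = 5.78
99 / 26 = 3.81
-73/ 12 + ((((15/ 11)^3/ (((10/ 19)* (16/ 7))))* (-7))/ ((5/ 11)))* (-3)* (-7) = -7988819/11616 = -687.74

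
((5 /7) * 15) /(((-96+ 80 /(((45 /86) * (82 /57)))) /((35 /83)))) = 46125/104912 = 0.44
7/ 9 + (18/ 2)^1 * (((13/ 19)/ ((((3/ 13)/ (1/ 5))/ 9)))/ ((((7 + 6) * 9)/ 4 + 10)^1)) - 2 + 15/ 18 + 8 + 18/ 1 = 7204351/268470 = 26.83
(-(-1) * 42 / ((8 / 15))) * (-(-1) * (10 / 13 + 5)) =23625/52 = 454.33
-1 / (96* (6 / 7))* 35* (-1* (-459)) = -12495/64 = -195.23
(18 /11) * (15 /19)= 270/209 = 1.29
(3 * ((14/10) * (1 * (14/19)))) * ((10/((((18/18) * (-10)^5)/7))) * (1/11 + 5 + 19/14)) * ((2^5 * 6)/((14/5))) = -125118/130625 = -0.96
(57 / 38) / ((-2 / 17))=-51/4 = -12.75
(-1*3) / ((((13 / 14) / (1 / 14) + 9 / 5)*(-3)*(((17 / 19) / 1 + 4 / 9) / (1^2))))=855/16946 = 0.05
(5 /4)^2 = 25/16 = 1.56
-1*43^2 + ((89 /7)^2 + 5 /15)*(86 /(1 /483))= 47087193/7 = 6726741.86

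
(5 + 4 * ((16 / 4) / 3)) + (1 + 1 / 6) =23/2 = 11.50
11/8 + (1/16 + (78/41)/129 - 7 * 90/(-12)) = 1521885/28208 = 53.95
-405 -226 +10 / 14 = -4412/7 = -630.29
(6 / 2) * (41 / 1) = 123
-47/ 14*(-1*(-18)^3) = -137052/7 = -19578.86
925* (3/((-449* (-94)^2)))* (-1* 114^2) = 9015975/991841 = 9.09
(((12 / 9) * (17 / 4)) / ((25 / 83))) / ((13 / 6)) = 2822/325 = 8.68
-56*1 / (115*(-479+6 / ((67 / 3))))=3752/3688625 = 0.00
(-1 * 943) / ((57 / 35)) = -33005/57 = -579.04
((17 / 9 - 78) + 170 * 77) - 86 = 116351/9 = 12927.89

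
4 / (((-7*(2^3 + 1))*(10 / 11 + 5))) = -44/4095 = -0.01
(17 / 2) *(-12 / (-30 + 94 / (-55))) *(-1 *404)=-283305/218 = -1299.56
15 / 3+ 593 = 598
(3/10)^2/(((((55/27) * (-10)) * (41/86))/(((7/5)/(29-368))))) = 24381/637037500 = 0.00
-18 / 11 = -1.64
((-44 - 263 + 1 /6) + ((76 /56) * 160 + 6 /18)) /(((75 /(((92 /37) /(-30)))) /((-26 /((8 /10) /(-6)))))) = 124683/6475 = 19.26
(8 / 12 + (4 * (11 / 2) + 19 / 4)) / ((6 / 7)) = 2303/72 = 31.99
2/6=1/3 = 0.33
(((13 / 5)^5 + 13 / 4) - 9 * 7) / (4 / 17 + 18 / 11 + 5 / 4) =138061539/7296875 = 18.92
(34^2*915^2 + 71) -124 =967832047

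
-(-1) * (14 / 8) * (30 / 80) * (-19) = -399/32 = -12.47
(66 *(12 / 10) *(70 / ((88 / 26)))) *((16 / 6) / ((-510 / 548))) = -398944/85 = -4693.46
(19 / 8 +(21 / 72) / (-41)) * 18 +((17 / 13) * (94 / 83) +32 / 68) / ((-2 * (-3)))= 193794073/4512378 = 42.95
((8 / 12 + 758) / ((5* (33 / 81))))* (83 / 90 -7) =-622486/275 = -2263.59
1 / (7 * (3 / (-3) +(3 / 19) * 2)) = -0.21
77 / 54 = 1.43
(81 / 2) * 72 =2916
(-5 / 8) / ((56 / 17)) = -85/448 = -0.19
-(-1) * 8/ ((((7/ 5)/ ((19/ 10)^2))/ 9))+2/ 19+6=127522/665 = 191.76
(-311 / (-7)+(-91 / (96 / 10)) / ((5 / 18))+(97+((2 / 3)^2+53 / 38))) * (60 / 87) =75.27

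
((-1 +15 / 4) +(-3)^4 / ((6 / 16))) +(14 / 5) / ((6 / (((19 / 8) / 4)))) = 105133/480 = 219.03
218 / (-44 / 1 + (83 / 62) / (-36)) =-486576/98291 = -4.95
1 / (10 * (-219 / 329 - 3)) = -329/12060 = -0.03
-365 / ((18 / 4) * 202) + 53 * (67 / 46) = 3211069/41814 = 76.79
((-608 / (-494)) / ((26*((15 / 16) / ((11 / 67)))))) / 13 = 1408/2207985 = 0.00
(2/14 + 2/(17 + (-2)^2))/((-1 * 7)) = -5/147 = -0.03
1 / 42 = 0.02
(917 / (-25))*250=-9170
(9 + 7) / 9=16/9 = 1.78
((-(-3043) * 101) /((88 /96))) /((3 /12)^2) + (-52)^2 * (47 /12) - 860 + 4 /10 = 886753466/165 = 5374263.43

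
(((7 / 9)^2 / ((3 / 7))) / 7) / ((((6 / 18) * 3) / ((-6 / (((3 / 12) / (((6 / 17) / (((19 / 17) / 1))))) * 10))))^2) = 3136/27075 = 0.12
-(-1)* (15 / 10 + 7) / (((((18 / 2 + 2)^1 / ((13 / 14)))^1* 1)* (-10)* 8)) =-221/24640 = -0.01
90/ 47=1.91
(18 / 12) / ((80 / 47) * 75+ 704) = 141/78176 = 0.00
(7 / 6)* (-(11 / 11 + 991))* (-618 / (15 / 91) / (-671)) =-65086112/10065 = -6466.58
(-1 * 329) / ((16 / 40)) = -1645/2 = -822.50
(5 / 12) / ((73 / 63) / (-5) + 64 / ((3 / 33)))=525/886748 = 0.00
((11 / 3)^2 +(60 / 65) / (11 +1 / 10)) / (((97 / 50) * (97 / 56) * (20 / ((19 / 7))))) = 22253180/40731561 = 0.55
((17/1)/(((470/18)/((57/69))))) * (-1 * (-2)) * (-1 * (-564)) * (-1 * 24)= -1674432/115 = -14560.28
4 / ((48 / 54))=9/2 = 4.50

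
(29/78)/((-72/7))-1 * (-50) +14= 359221/5616 = 63.96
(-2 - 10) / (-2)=6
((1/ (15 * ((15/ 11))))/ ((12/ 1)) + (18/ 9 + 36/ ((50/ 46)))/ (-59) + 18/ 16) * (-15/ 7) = -34015/29736 = -1.14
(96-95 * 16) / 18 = -712/9 = -79.11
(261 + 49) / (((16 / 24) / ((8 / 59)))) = 3720/59 = 63.05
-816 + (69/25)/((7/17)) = -141627/175 = -809.30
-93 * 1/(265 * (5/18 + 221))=-1674/1055495 = 0.00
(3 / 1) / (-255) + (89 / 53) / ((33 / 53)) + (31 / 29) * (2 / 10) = 235819/81345 = 2.90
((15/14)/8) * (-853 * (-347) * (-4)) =-4439865/28 = -158566.61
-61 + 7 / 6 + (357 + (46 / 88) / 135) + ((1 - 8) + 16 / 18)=1728893/5940 = 291.06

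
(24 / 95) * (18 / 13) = 432/1235 = 0.35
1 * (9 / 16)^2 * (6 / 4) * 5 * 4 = 9.49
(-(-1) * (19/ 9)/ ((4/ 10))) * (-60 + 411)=3705/2 = 1852.50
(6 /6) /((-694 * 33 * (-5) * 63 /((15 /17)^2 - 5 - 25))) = -563/138992238 = 0.00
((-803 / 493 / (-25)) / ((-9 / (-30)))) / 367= 1606/2713965 = 0.00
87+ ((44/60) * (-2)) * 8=1129/15 = 75.27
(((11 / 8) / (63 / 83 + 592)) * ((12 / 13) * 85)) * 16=1862520/639587 = 2.91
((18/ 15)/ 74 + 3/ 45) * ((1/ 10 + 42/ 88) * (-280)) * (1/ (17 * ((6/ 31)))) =-1267714/311355 = -4.07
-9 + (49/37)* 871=1144.49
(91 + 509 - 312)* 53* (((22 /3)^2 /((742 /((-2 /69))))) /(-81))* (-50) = -19.79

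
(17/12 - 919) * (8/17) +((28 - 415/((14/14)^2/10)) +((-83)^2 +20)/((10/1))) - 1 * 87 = -2014451/510 = -3949.90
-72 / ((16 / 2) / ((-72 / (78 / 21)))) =2268/13 = 174.46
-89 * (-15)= 1335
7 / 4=1.75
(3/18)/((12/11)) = 11/72 = 0.15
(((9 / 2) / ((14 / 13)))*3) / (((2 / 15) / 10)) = 26325/28 = 940.18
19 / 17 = 1.12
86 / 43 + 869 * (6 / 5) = 5224/5 = 1044.80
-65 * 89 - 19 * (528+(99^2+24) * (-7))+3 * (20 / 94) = 60672706/47 = 1290908.64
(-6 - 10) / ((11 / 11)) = -16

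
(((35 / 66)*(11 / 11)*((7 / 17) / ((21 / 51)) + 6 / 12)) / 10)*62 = 217/44 = 4.93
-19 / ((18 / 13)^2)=-3211/324 = -9.91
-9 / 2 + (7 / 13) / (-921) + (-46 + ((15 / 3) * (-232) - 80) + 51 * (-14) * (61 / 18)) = -29614555/7982 = -3710.17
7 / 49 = 1/7 = 0.14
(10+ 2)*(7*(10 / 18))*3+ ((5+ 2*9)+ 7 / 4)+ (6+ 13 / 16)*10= 232.88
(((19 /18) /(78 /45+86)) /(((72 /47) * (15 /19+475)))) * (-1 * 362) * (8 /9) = -65341/12301632 = -0.01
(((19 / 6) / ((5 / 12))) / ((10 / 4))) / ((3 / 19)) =1444/75 = 19.25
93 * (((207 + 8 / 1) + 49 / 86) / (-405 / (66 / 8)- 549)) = -6321799/188598 = -33.52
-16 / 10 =-1.60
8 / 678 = 4/339 = 0.01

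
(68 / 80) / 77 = 17/1540 = 0.01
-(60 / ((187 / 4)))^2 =-57600/34969 = -1.65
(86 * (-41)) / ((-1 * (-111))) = -3526/111 = -31.77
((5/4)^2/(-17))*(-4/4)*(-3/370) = -15/20128 = 0.00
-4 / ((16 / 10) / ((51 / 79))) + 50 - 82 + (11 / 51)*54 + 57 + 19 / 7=709727/18802 = 37.75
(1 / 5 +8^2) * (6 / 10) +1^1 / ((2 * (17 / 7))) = 32917/850 = 38.73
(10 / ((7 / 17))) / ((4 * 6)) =85/84 = 1.01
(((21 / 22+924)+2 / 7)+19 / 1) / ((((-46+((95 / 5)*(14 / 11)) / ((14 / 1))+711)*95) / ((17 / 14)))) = 0.02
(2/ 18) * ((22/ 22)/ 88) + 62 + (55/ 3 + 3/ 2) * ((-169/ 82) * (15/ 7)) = -830965/32472 = -25.59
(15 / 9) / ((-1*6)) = -5/18 = -0.28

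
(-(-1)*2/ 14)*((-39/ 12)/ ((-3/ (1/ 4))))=13/336 = 0.04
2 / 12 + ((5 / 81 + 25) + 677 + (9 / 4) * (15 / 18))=456259/648 = 704.10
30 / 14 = 15/7 = 2.14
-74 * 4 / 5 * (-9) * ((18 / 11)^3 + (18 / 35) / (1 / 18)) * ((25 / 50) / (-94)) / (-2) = 211576212/10947475 = 19.33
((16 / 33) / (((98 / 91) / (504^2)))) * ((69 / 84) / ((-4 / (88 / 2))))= -1033344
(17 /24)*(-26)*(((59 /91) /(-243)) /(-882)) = -1003/18003384 = 0.00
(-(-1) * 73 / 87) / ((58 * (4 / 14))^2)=3577/1170672 = 0.00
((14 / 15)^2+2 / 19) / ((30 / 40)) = 16696/12825 = 1.30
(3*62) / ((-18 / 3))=-31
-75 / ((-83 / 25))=1875/83 = 22.59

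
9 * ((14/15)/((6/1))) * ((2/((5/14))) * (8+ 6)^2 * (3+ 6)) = 345744/25 = 13829.76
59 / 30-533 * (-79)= 1263269/30 = 42108.97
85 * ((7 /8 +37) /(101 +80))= 17.79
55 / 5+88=99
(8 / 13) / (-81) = -8/1053 = -0.01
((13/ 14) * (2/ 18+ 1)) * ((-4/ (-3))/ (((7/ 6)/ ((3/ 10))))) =52/147 = 0.35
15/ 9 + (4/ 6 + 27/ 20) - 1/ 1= 161/60 = 2.68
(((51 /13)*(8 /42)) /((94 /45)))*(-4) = -6120/4277 = -1.43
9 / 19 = 0.47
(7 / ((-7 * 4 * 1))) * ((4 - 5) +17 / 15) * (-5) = 1/6 = 0.17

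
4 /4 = 1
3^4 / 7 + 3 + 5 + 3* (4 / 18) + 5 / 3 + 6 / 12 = 941/42 = 22.40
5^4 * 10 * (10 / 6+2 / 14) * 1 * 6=475000/7 = 67857.14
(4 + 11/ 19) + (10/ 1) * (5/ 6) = 736/57 = 12.91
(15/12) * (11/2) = 6.88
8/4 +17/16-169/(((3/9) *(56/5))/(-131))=664513/112 = 5933.15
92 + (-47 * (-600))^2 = 795240092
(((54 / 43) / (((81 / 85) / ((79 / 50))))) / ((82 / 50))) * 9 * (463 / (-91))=-9327135/160433 = -58.14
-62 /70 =-31/35 = -0.89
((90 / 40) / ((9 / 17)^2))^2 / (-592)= -83521/767232 = -0.11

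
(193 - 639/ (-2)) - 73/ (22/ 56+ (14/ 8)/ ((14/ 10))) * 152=-6241.59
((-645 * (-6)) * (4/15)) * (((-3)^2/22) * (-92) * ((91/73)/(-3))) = 12959856/803 = 16139.30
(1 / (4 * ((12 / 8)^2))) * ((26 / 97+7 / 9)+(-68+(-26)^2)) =531697/7857 = 67.67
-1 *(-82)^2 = -6724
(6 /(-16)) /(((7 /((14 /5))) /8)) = -6/5 = -1.20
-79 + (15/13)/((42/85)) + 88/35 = -67477/910 = -74.15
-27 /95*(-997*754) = 20296926/95 = 213651.85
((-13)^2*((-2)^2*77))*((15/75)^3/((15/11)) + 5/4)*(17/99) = 189425509/16875 = 11225.22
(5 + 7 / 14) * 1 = 11/2 = 5.50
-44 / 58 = -22/29 = -0.76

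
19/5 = 3.80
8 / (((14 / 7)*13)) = 4/13 = 0.31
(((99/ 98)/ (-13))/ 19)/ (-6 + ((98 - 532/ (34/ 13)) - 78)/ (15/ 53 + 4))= 34731/414600368 = 0.00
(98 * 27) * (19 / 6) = 8379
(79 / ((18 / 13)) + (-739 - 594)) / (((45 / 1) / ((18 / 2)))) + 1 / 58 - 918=-1530989/1305 = -1173.17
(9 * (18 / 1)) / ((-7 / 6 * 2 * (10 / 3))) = -729/35 = -20.83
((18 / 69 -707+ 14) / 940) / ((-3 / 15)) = 3.68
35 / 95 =7/19 = 0.37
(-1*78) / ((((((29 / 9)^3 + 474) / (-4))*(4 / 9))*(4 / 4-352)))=-1458/369935 = 0.00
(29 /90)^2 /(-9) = -841/72900 = -0.01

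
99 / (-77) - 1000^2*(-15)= 104999991/7 = 14999998.71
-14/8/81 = -7/324 = -0.02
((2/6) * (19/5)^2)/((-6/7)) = -2527/450 = -5.62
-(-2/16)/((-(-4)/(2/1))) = 0.06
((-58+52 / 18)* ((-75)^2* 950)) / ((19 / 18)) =-279000000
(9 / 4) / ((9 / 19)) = 19/4 = 4.75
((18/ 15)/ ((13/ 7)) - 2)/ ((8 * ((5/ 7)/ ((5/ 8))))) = -77/520 = -0.15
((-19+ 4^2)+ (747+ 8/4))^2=556516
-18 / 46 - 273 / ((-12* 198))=-5035/18216 = -0.28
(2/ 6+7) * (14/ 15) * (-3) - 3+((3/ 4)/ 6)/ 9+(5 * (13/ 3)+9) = 2573/360 = 7.15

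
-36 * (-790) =28440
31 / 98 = 0.32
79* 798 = 63042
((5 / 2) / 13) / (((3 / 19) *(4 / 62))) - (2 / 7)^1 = 20303/1092 = 18.59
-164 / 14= -82/7 = -11.71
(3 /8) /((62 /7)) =21/496 = 0.04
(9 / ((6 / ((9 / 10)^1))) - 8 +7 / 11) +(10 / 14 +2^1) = -5081/1540 = -3.30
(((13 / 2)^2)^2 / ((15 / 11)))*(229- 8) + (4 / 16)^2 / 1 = 34715903/120 = 289299.19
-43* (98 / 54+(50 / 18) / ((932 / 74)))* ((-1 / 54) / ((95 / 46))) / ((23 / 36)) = 2202374/1792935 = 1.23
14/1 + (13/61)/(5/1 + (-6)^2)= 35027/2501 = 14.01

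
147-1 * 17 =130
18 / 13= 1.38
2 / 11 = 0.18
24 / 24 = 1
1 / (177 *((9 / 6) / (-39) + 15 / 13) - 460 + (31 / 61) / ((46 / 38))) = -36478/9562967 = 0.00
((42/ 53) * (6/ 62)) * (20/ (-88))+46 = 831043/18073 = 45.98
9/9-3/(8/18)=-23/4 = -5.75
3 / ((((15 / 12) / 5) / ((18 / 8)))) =27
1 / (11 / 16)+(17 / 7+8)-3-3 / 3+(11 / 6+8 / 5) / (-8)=137749/18480 = 7.45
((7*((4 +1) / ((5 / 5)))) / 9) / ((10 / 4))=14/9 = 1.56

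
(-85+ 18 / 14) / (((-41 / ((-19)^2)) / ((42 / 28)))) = 317319/287 = 1105.64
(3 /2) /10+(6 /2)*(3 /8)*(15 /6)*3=687/80 = 8.59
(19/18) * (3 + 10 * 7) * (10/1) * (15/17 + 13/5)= 410552/153 = 2683.35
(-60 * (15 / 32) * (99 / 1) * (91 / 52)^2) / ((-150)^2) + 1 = 7949/12800 = 0.62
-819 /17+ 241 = 3278/17 = 192.82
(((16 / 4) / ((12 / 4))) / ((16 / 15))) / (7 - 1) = 5/24 = 0.21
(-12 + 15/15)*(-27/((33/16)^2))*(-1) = -768/11 = -69.82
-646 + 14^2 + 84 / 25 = -11166/25 = -446.64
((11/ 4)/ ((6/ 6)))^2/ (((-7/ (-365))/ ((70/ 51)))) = 220825/408 = 541.24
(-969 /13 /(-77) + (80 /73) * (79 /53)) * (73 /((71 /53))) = 141.77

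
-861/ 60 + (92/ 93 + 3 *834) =4628869/1860 = 2488.64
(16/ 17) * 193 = 3088/17 = 181.65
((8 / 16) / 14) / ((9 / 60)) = 0.24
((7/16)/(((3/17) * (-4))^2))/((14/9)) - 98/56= -607/512 = -1.19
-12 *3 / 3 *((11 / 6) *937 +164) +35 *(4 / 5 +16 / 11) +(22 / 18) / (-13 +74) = -135896045/6039 = -22503.07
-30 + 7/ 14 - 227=-513/2 = -256.50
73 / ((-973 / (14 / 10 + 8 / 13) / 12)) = -114756/63245 = -1.81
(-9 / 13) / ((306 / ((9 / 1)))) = -9/442 = -0.02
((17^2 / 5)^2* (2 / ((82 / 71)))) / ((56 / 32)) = 23719964/7175 = 3305.92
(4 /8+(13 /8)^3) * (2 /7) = 2453/1792 = 1.37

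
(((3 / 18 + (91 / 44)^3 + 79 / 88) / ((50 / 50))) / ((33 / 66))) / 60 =2532721/7666560 = 0.33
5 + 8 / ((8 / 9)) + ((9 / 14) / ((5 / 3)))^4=336671441/24010000 = 14.02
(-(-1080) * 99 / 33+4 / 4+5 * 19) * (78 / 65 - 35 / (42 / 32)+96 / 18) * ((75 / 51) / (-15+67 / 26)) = 43657120/5491 = 7950.67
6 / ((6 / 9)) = 9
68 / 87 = 0.78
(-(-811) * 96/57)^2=673506304/361 = 1865668.43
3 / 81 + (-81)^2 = 177148/27 = 6561.04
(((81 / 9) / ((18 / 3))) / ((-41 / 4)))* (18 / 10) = -54/205 = -0.26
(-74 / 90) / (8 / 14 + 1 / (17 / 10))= -4403/6210 = -0.71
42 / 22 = 21/11 = 1.91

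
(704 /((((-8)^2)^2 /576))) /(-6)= -33/2 = -16.50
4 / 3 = 1.33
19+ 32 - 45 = 6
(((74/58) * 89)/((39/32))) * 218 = 22971968/1131 = 20311.20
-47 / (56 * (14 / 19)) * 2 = -893/392 = -2.28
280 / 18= 140/9 = 15.56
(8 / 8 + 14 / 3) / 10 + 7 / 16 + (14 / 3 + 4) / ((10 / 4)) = 1073/240 = 4.47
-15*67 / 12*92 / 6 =-1284.17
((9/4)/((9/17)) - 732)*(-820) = 596755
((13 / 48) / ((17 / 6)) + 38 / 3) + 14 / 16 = 1391/102 = 13.64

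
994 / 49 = 142/7 = 20.29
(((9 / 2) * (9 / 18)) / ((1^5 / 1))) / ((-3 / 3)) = -9/4 = -2.25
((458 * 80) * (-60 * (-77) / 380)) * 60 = 26727915.79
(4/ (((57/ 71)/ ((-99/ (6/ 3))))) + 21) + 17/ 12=-51121/228 = -224.21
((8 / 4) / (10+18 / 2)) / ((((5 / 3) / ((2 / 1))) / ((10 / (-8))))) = -3/19 = -0.16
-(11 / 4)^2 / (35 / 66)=-3993/280 = -14.26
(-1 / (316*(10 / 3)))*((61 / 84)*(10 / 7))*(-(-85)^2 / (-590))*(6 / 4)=-264435/14616896 = -0.02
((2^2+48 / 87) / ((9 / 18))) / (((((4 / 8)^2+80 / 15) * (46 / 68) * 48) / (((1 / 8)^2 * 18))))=5049/357512 = 0.01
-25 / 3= -8.33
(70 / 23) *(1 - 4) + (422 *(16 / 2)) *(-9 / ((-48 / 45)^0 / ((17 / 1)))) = -11880354/23 = -516537.13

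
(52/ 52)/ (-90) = -1/90 = -0.01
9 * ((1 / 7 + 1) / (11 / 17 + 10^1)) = 1224/1267 = 0.97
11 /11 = 1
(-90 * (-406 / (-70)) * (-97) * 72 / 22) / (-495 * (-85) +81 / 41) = 3.94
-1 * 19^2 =-361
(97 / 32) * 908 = 22019/8 = 2752.38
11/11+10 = 11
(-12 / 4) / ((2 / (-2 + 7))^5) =-9375/32 = -292.97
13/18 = 0.72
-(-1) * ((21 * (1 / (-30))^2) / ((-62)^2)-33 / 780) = -634169/14991600 = -0.04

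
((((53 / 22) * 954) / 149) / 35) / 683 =25281/39180295 = 0.00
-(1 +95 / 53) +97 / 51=-2407/2703 = -0.89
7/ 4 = 1.75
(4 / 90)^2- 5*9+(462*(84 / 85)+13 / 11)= 156297538/378675 = 412.75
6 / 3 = 2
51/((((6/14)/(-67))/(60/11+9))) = -1267707/11 = -115246.09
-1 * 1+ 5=4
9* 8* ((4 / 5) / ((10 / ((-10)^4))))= 57600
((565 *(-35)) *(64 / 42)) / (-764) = 22600/573 = 39.44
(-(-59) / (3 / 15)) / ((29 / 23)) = 6785/29 = 233.97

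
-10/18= -5/9 = -0.56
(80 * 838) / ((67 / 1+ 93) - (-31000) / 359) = 272.13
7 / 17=0.41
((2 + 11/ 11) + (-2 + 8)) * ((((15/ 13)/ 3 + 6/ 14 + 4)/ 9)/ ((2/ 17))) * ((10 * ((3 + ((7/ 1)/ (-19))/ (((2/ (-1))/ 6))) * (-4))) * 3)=-2680560/133 = -20154.59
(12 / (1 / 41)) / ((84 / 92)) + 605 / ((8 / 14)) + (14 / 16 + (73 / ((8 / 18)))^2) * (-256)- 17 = -6905027.39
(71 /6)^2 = 5041/36 = 140.03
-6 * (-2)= 12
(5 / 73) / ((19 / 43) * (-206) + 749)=215/2065389 = 0.00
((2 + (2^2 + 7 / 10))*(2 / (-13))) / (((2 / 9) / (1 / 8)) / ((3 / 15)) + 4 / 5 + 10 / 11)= -6633/68198 = -0.10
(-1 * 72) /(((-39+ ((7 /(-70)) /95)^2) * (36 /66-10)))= -89347500/457567487 = -0.20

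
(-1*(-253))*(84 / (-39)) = -544.92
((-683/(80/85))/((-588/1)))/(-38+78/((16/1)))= -11611/311640 = -0.04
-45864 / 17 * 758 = -34764912/17 = -2044994.82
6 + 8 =14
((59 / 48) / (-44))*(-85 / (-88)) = -5015/185856 = -0.03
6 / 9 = 2/3 = 0.67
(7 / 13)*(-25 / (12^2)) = -175/1872 = -0.09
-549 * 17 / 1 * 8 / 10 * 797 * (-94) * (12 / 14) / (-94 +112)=932279592/35 = 26636559.77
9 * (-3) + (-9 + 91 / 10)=-269/10 = -26.90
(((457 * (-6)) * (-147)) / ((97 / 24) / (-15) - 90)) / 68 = -36276660/552449 = -65.67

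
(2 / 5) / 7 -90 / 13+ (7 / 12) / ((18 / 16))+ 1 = -65693/12285 = -5.35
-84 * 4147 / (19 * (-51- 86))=348348/2603 = 133.83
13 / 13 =1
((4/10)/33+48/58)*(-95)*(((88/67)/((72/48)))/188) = -305368/821889 = -0.37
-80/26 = -40/13 = -3.08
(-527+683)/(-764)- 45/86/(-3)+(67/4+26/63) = 35459611/2069676 = 17.13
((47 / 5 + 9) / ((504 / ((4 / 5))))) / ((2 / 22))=506/1575 = 0.32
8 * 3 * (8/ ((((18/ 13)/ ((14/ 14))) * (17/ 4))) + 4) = 6560/51 = 128.63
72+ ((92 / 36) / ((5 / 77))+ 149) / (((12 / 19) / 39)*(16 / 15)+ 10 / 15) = 1320458/3801 = 347.40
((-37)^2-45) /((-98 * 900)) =-331/22050 = -0.02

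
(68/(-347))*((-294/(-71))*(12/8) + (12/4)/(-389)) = -1.22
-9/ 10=-0.90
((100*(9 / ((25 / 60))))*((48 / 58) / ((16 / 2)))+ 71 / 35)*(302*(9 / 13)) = 622038762/13195 = 47142.01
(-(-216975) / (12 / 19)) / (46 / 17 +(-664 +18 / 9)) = -23360975/44832 = -521.08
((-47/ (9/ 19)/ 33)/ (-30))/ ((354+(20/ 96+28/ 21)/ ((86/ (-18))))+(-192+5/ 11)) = 153596/248470335 = 0.00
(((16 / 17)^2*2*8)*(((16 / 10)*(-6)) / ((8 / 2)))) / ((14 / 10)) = -49152/2023 = -24.30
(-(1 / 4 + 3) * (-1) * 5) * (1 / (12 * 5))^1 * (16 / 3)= 13/9 = 1.44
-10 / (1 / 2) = -20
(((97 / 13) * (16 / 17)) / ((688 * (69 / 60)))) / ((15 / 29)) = 11252/655707 = 0.02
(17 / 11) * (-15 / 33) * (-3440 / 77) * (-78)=-22807200/9317 = -2447.91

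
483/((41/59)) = 695.05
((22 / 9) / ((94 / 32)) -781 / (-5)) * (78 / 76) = 4317599/26790 = 161.16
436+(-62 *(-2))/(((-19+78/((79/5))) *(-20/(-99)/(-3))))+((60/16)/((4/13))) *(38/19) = 2388899/4040 = 591.31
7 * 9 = 63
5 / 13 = 0.38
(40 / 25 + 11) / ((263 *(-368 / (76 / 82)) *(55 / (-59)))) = 70623/545619800 = 0.00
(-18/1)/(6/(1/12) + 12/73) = -219/878 = -0.25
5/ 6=0.83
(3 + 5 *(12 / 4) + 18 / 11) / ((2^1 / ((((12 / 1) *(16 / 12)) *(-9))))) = -15552/11 = -1413.82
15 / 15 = 1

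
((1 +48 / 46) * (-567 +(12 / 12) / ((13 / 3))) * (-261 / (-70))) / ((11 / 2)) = -90383256/115115 = -785.16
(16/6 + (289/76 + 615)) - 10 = 139415/228 = 611.47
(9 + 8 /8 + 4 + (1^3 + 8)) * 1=23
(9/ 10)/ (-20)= -9/200 = -0.04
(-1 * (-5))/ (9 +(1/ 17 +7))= 85/273 = 0.31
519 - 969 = -450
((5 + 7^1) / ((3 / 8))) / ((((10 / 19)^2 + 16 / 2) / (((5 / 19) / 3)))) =760/2241 = 0.34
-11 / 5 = -2.20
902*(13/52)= 225.50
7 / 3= 2.33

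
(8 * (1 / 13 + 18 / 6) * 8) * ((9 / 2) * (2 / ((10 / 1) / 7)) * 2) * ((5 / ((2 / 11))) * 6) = 5322240/13 = 409403.08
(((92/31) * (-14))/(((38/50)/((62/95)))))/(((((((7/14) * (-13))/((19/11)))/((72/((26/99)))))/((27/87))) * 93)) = 25038720/2886689 = 8.67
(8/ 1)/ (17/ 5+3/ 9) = 15/7 = 2.14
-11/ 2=-5.50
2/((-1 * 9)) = -2/9 = -0.22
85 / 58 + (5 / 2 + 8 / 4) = 5.97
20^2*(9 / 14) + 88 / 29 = 52816/203 = 260.18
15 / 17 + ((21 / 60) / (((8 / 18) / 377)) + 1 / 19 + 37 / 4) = 7934753/25840 = 307.07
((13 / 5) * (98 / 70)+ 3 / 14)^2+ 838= 104474801/122500 = 852.86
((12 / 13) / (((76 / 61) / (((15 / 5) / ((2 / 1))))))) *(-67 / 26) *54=-993141/6422 = -154.65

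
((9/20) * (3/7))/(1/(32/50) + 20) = 36/4025 = 0.01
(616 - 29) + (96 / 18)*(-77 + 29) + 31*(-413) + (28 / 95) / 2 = -1184826/95 = -12471.85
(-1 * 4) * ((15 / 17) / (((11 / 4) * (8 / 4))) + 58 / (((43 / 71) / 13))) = -40048592/8041 = -4980.55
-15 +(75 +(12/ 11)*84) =1668/11 = 151.64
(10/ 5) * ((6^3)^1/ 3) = 144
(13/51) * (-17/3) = -13/9 = -1.44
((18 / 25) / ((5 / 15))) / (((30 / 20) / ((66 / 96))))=99/100 = 0.99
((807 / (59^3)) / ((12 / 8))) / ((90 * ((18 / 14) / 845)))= 318227/16635699 = 0.02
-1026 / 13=-78.92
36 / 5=7.20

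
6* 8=48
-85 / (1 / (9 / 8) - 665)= 765/5977 = 0.13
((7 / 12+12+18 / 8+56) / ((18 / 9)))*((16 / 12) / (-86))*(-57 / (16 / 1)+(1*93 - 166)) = 520625/12384 = 42.04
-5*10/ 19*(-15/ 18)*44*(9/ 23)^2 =148500/10051 = 14.77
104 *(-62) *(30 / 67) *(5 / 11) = -967200/737 = -1312.35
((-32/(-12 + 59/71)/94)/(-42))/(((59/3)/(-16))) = 9088/15392923 = 0.00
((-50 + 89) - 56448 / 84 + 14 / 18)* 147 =-278810/3 = -92936.67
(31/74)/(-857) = -31/63418 = 0.00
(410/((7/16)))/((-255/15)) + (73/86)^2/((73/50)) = -24041705/440062 = -54.63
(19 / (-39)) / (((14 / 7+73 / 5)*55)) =-19/35607 = 0.00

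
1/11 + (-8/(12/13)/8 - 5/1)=-791/132 = -5.99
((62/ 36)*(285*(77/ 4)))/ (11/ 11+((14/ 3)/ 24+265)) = 97185/2738 = 35.49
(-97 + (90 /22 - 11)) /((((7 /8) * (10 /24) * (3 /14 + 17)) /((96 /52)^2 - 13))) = 355738176/2240095 = 158.80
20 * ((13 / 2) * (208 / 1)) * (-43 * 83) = -96505760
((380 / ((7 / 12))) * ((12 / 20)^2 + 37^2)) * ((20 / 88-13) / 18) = -632988.14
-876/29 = -30.21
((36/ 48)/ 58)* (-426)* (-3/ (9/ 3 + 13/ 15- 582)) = -0.03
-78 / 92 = -39/46 = -0.85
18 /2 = 9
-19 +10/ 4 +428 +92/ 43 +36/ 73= 2599925/6278 = 414.13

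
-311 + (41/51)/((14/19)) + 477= 119303/714 = 167.09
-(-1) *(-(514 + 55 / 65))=-6693/13 = -514.85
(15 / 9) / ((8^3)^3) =5/402653184 = 0.00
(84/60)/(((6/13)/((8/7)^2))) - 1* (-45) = 5141/105 = 48.96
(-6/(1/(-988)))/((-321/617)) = -1219192/107 = -11394.32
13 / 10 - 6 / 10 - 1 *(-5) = 5.70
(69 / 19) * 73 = 5037/19 = 265.11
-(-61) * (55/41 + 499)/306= 208559/2091 = 99.74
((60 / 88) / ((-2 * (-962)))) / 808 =15/34201024 = 0.00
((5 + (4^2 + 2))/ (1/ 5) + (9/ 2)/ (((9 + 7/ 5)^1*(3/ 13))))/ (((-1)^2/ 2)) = 935/4 = 233.75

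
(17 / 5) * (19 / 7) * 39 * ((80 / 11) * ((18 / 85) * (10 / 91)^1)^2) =1181952/833833 = 1.42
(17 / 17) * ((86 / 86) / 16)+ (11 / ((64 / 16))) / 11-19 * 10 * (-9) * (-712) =-19480315/16 = -1217519.69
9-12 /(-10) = 51/5 = 10.20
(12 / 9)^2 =16/9 = 1.78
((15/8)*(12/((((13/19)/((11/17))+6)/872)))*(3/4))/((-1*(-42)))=205029/4130 = 49.64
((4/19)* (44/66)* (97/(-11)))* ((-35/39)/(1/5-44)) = -135800/5355207 = -0.03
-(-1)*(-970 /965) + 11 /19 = -1563/3667 = -0.43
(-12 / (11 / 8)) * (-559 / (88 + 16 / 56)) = 62608/1133 = 55.26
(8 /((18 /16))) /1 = 64/9 = 7.11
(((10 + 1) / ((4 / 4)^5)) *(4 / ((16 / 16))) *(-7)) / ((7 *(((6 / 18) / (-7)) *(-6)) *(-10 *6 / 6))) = 15.40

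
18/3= 6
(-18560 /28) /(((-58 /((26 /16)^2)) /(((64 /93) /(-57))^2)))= 865280/196704207 = 0.00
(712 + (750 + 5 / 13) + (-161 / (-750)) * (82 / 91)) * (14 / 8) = 12477619/4875 = 2559.51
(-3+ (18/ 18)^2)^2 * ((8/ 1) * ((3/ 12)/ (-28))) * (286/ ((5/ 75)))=-8580/7 = -1225.71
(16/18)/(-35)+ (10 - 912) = -284138/315 = -902.03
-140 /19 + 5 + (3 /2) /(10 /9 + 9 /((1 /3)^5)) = -1771857/748334 = -2.37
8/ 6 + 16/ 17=116/51 = 2.27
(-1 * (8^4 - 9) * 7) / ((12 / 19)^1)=-543571/12 = -45297.58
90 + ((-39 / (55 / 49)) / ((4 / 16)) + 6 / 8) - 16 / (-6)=-30073/660 = -45.57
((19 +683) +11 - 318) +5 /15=395.33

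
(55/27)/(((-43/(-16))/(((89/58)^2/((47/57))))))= 33109780/15296949 = 2.16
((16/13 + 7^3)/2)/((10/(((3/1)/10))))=537/104 = 5.16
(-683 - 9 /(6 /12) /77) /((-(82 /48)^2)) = 30302784/129437 = 234.11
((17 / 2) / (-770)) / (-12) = 17/18480 = 0.00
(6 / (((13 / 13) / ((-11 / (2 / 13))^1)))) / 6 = -143/2 = -71.50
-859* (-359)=308381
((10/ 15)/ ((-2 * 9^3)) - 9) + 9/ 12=-72175/8748 = -8.25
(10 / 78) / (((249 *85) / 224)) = 224/165087 = 0.00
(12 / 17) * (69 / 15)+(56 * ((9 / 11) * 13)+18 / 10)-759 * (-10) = 7658289/935 = 8190.68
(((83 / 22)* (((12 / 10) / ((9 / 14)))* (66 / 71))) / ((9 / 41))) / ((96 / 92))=547883/19170 = 28.58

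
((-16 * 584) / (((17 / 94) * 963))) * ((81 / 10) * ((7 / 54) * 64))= -98373632/27285 = -3605.41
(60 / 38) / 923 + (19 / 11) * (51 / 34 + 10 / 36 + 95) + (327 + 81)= 998577287/1736163 = 575.16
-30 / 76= -15/38 = -0.39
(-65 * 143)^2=86397025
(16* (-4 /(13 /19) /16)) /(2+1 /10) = -760/273 = -2.78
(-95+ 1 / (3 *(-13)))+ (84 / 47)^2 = -7911370/86151 = -91.83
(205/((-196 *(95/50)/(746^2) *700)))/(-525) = 5704289/6842850 = 0.83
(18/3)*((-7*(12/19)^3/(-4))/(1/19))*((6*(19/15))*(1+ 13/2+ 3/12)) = 281232/95 = 2960.34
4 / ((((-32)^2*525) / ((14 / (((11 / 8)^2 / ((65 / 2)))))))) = 13/7260 = 0.00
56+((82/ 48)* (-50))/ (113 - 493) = 51277/912 = 56.22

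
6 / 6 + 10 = 11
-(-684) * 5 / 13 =3420/13 = 263.08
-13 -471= -484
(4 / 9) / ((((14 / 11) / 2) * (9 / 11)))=484/567 = 0.85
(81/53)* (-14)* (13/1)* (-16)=235872/53 = 4450.42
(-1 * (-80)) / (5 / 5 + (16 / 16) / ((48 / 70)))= 1920/59 = 32.54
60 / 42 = 10/7 = 1.43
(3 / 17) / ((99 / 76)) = 76/561 = 0.14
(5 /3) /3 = 5/9 = 0.56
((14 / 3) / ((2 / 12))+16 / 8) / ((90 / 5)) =1.67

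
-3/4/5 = -3/20 = -0.15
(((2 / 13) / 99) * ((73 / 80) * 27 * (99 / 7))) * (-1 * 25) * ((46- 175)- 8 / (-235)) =59735097/34216 = 1745.82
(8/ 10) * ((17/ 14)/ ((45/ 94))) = 3196/1575 = 2.03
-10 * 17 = -170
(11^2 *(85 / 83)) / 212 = 10285/17596 = 0.58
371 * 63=23373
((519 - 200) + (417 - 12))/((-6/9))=-1086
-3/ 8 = -0.38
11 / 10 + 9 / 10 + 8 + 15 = 25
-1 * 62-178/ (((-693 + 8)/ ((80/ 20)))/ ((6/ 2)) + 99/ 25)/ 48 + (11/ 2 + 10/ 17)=-15129206/270929 = -55.84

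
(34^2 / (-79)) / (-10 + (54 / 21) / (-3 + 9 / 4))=1.09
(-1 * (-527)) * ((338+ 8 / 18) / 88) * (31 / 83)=24881251/32868 = 757.01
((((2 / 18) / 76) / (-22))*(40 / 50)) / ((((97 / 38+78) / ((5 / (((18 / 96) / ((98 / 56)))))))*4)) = -7/909117 = 0.00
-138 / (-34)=69/17 = 4.06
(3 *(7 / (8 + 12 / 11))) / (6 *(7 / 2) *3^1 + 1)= 0.04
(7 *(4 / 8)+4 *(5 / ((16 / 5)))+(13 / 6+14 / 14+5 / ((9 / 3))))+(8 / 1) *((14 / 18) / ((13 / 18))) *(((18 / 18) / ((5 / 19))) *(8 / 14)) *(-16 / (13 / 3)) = -552541/10140 = -54.49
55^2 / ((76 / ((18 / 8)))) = 27225/304 = 89.56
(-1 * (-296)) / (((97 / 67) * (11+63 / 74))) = 1467568/85069 = 17.25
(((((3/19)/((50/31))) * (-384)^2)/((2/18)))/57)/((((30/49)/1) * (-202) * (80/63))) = -330728832/22788125 = -14.51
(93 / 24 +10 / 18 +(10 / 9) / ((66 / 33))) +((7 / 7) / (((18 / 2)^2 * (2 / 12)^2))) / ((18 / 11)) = 5.26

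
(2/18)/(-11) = -1/99 = -0.01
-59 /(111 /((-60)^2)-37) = 70800/44363 = 1.60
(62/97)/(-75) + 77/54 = 185609/130950 = 1.42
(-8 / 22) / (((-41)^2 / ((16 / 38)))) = -32/351329 = 0.00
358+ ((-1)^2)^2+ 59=418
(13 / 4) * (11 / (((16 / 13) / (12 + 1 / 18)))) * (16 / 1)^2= 806806/9 = 89645.11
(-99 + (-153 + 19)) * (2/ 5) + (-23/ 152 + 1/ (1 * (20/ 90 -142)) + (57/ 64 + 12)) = -156068799/1939520 = -80.47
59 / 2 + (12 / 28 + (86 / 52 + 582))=55836/91 = 613.58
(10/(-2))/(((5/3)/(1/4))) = -3/4 = -0.75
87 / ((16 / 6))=261/8 = 32.62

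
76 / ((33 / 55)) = 380/3 = 126.67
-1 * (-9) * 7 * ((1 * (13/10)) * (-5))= -819/2 = -409.50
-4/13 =-0.31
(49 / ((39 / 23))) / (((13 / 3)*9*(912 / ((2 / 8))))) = 1127/5548608 = 0.00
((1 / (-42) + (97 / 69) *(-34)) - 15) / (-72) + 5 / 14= 85525/69552 = 1.23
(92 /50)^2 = 2116/625 = 3.39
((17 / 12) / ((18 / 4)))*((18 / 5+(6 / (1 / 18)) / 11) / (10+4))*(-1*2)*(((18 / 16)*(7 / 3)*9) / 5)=-6273/2200 = -2.85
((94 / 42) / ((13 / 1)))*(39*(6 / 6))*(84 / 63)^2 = 752/63 = 11.94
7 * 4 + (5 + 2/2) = 34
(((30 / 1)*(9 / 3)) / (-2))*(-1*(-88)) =-3960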